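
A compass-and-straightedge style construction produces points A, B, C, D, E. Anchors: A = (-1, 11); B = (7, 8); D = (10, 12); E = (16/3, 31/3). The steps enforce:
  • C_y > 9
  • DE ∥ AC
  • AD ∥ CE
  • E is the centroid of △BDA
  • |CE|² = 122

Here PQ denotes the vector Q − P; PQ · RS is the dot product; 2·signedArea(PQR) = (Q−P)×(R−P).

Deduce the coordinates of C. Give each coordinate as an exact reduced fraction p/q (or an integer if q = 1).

1. C_x = -17/3  [AD ∥ CE ∩ DE ∥ AC]
2. C_y = 28/3  [AD ∥ CE ∩ DE ∥ AC]
   → C = (-17/3, 28/3)

C = (-17/3, 28/3)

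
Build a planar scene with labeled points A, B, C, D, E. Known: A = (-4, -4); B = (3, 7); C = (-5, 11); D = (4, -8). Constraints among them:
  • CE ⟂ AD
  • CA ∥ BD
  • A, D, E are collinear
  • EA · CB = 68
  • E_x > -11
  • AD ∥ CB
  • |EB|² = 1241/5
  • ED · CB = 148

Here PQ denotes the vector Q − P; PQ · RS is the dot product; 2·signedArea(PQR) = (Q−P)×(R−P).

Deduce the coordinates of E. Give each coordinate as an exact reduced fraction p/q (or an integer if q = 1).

E = (-54/5, -3/5)

1. E_x = -54/5  [A, D, E are collinear ∩ CE ⟂ AD]
2. E_y = -3/5  [A, D, E are collinear ∩ CE ⟂ AD]
   → E = (-54/5, -3/5)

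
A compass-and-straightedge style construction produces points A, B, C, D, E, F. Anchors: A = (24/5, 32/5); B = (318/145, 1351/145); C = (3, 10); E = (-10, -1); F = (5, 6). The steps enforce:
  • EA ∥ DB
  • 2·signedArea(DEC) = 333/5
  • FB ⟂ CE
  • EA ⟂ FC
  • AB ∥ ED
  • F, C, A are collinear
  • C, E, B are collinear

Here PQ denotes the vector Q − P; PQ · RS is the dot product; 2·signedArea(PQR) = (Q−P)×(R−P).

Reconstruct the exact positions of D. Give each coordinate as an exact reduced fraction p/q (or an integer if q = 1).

1. D_x = -1828/145  [EA ∥ DB ∩ AB ∥ ED]
2. D_y = 278/145  [EA ∥ DB ∩ AB ∥ ED]
   → D = (-1828/145, 278/145)

D = (-1828/145, 278/145)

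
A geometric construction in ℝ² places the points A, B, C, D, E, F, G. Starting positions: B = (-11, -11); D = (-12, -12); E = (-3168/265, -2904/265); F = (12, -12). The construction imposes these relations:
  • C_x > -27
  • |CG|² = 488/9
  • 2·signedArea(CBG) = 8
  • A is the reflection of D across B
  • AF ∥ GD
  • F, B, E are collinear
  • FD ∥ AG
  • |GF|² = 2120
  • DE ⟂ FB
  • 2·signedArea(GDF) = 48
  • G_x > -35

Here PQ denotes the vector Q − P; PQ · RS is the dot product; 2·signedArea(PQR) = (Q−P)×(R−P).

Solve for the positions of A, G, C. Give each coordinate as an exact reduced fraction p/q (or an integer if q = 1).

1. A_x = -10  [A is the reflection of D across B]
2. A_y = -10  [A is the reflection of D across B]
   → A = (-10, -10)
3. G_x = -34  [AF ∥ GD ∩ FD ∥ AG]
4. G_y = -10  [AF ∥ GD ∩ FD ∥ AG]
   → G = (-34, -10)
5. C_x = -80/3  [line -1·x + -23·y + -272 = 0 ∩ |CG|² = 488/9]
6. C_y = -32/3  [line -1·x + -23·y + -272 = 0 ∩ |CG|² = 488/9]
   → C = (-80/3, -32/3)

A = (-10, -10)
C = (-80/3, -32/3)
G = (-34, -10)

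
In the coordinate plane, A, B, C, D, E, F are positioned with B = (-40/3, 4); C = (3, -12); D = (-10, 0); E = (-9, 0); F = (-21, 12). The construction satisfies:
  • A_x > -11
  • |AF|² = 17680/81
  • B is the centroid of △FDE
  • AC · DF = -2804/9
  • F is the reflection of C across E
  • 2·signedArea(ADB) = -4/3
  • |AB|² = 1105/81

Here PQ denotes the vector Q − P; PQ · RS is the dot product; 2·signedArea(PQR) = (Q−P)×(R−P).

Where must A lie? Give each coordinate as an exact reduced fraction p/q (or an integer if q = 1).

A = (-97/9, 4/3)

1. A_x = -97/9  [AC · DF = -2804/9 ∩ 2·signedArea(ADB) = -4/3]
2. A_y = 4/3  [AC · DF = -2804/9 ∩ 2·signedArea(ADB) = -4/3]
   → A = (-97/9, 4/3)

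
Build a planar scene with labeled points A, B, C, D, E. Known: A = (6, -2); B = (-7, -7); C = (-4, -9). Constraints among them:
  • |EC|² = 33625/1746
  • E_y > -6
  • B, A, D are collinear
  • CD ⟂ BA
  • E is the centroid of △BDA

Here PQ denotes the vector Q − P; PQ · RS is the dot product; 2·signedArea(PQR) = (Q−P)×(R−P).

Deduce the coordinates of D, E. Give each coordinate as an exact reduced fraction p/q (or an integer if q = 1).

D = (-981/194, -1213/194)
E = (-1175/582, -2959/582)

1. D_x = -981/194  [B, A, D are collinear ∩ CD ⟂ BA]
2. D_y = -1213/194  [B, A, D are collinear ∩ CD ⟂ BA]
   → D = (-981/194, -1213/194)
3. E_x = -1175/582  [E is the centroid of △BDA]
4. E_y = -2959/582  [E is the centroid of △BDA]
   → E = (-1175/582, -2959/582)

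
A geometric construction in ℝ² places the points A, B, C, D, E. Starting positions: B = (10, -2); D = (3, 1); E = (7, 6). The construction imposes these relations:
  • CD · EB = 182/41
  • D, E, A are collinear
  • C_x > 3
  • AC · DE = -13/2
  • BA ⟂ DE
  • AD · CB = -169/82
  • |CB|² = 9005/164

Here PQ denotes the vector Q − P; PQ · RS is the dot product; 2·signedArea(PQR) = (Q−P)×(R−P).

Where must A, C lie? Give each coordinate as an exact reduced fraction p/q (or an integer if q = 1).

A = (175/41, 106/41)
C = (149/41, 147/82)

1. A_x = 175/41  [D, E, A are collinear ∩ BA ⟂ DE]
2. A_y = 106/41  [D, E, A are collinear ∩ BA ⟂ DE]
   → A = (175/41, 106/41)
3. C_x = 149/41  [CD · EB = 182/41 ∩ AC · DE = -13/2]
4. C_y = 147/82  [CD · EB = 182/41 ∩ AC · DE = -13/2]
   → C = (149/41, 147/82)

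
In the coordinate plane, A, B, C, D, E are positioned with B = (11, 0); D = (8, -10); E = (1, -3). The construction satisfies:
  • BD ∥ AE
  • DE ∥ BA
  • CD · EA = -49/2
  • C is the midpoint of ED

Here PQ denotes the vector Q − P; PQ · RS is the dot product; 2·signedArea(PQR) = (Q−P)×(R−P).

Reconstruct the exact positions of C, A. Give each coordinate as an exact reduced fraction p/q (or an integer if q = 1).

A = (4, 7)
C = (9/2, -13/2)

1. C_x = 9/2  [C is the midpoint of ED]
2. C_y = -13/2  [C is the midpoint of ED]
   → C = (9/2, -13/2)
3. A_x = 4  [BD ∥ AE ∩ DE ∥ BA]
4. A_y = 7  [BD ∥ AE ∩ DE ∥ BA]
   → A = (4, 7)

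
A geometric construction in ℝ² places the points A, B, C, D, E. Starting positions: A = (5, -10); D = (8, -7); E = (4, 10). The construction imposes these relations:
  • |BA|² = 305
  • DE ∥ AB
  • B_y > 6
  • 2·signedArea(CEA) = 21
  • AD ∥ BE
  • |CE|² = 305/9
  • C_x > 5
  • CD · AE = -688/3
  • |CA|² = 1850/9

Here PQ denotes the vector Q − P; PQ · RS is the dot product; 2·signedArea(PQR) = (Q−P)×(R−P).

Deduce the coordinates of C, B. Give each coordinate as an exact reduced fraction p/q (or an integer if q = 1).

B = (1, 7)
C = (16/3, 13/3)

1. C_x = 16/3  [CD · AE = -688/3 ∩ 2·signedArea(CEA) = 21]
2. C_y = 13/3  [CD · AE = -688/3 ∩ 2·signedArea(CEA) = 21]
   → C = (16/3, 13/3)
3. B_x = 1  [AD ∥ BE ∩ DE ∥ AB]
4. B_y = 7  [AD ∥ BE ∩ DE ∥ AB]
   → B = (1, 7)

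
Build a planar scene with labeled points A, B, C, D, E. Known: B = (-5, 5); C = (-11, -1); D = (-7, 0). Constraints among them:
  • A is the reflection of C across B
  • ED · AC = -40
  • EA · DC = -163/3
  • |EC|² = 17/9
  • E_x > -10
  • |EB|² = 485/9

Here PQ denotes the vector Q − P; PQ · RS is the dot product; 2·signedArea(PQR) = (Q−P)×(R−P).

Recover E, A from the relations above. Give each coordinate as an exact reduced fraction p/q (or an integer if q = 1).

1. A_x = 1  [A is the reflection of C across B]
2. A_y = 11  [A is the reflection of C across B]
   → A = (1, 11)
3. E_x = -29/3  [ED · AC = -40 ∩ EA · DC = -163/3]
4. E_y = -2/3  [ED · AC = -40 ∩ EA · DC = -163/3]
   → E = (-29/3, -2/3)

A = (1, 11)
E = (-29/3, -2/3)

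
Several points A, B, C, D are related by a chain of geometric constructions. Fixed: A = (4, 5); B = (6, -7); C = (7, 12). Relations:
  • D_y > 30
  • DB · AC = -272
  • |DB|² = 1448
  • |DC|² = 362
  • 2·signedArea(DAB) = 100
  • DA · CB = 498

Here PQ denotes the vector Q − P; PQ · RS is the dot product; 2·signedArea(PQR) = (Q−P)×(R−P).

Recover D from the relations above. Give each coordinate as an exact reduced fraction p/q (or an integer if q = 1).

D = (8, 31)

1. D_x = 8  [DB · AC = -272 ∩ 2·signedArea(DAB) = 100]
2. D_y = 31  [DB · AC = -272 ∩ 2·signedArea(DAB) = 100]
   → D = (8, 31)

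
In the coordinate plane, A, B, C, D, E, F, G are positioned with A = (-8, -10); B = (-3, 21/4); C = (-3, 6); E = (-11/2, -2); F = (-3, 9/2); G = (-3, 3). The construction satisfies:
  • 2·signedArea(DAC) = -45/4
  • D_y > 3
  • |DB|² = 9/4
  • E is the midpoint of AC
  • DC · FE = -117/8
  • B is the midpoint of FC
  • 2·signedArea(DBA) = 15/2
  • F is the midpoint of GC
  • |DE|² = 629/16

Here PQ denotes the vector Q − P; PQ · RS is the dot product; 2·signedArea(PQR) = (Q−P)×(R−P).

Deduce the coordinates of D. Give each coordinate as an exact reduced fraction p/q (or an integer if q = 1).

1. D_x = -3  [DC · FE = -117/8 ∩ 2·signedArea(DAC) = -45/4]
2. D_y = 15/4  [DC · FE = -117/8 ∩ 2·signedArea(DAC) = -45/4]
   → D = (-3, 15/4)

D = (-3, 15/4)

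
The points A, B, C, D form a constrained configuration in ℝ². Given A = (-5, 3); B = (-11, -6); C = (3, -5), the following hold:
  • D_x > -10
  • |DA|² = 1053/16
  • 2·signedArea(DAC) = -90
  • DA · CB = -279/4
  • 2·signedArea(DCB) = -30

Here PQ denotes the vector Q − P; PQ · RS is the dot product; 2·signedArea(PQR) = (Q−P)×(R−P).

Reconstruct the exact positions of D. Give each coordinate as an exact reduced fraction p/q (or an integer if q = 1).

D = (-19/2, -15/4)

1. D_x = -19/2  [2·signedArea(DAC) = -90 ∩ DA · CB = -279/4]
2. D_y = -15/4  [2·signedArea(DAC) = -90 ∩ DA · CB = -279/4]
   → D = (-19/2, -15/4)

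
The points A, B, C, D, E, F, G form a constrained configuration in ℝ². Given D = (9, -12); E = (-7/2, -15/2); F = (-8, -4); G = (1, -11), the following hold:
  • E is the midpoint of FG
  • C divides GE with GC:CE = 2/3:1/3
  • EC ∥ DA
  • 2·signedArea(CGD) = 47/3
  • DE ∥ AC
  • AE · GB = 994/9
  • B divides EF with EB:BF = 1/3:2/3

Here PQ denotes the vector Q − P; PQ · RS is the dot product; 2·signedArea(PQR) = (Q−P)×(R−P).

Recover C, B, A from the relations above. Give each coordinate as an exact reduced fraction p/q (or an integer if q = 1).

A = (21/2, -79/6)
B = (-5, -19/3)
C = (-2, -26/3)

1. C_x = -2  [C divides GE with GC:CE = 2/3:1/3]
2. C_y = -26/3  [C divides GE with GC:CE = 2/3:1/3]
   → C = (-2, -26/3)
3. B_x = -5  [B divides EF with EB:BF = 1/3:2/3]
4. B_y = -19/3  [B divides EF with EB:BF = 1/3:2/3]
   → B = (-5, -19/3)
5. A_x = 21/2  [DE ∥ AC ∩ EC ∥ DA]
6. A_y = -79/6  [DE ∥ AC ∩ EC ∥ DA]
   → A = (21/2, -79/6)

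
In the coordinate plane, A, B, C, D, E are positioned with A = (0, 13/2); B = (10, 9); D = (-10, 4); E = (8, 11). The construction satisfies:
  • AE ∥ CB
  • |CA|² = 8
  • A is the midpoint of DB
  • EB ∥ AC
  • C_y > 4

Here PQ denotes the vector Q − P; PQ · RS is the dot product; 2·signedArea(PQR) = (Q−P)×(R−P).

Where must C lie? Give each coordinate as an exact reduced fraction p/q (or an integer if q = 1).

1. C_x = 2  [AE ∥ CB ∩ EB ∥ AC]
2. C_y = 9/2  [AE ∥ CB ∩ EB ∥ AC]
   → C = (2, 9/2)

C = (2, 9/2)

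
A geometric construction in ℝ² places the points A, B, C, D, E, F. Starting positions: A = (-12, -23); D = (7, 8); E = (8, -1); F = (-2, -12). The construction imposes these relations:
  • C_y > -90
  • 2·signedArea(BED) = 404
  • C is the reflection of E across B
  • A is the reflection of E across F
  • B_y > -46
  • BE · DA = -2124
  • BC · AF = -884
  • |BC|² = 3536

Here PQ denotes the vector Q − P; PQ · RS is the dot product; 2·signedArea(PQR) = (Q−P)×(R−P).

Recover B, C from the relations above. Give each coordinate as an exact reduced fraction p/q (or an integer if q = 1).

1. B_x = -32  [BE · DA = -2124 ∩ 2·signedArea(BED) = 404]
2. B_y = -45  [BE · DA = -2124 ∩ 2·signedArea(BED) = 404]
   → B = (-32, -45)
3. C_x = -72  [BC · AF = -884 ∩ C is the reflection of E across B]
4. C_y = -89  [BC · AF = -884 ∩ C is the reflection of E across B]
   → C = (-72, -89)

B = (-32, -45)
C = (-72, -89)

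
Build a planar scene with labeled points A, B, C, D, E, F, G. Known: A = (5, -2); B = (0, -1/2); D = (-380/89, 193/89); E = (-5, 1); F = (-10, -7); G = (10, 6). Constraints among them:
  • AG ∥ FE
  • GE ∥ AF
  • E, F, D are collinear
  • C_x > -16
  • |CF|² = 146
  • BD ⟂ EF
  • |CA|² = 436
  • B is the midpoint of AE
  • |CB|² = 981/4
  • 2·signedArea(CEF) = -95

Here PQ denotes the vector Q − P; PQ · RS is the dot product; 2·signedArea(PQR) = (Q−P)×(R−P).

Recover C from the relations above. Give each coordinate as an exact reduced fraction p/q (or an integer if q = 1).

1. C_x = -15  [line 8·x + -5·y + 140 = 0 ∩ |CF|² = 146]
2. C_y = 4  [line 8·x + -5·y + 140 = 0 ∩ |CF|² = 146]
   → C = (-15, 4)

C = (-15, 4)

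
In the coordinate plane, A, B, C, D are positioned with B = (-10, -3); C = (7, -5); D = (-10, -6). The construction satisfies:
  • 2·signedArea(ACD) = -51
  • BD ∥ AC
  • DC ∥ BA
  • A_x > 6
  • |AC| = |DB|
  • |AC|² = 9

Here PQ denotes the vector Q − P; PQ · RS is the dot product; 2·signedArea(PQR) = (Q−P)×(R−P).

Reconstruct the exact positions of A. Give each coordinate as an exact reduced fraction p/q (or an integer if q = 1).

1. A_x = 7  [BD ∥ AC ∩ DC ∥ BA]
2. A_y = -2  [BD ∥ AC ∩ DC ∥ BA]
   → A = (7, -2)

A = (7, -2)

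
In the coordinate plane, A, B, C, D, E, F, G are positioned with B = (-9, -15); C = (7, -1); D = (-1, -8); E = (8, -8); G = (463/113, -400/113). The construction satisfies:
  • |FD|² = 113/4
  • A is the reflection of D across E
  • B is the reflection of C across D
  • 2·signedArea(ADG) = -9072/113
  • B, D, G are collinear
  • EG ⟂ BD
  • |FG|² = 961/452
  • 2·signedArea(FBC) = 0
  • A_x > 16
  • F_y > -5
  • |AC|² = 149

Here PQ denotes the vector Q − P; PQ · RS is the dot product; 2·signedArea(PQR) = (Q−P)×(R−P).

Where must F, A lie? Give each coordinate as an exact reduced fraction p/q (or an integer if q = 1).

A = (17, -8)
F = (3, -9/2)

1. F_x = 3  [line -14·x + 16·y + 114 = 0 ∩ |FD|² = 113/4]
2. F_y = -9/2  [line -14·x + 16·y + 114 = 0 ∩ |FD|² = 113/4]
   → F = (3, -9/2)
3. A_x = 17  [A is the reflection of D across E]
4. A_y = -8  [A is the reflection of D across E]
   → A = (17, -8)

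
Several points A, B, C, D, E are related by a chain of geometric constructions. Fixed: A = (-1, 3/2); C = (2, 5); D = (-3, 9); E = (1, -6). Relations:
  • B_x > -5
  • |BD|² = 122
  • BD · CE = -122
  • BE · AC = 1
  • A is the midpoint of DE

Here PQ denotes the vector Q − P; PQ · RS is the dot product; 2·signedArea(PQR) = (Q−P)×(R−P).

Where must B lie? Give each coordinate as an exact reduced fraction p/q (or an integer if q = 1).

1. B_x = -4  [BE · AC = 1 ∩ BD · CE = -122]
2. B_y = -2  [BE · AC = 1 ∩ BD · CE = -122]
   → B = (-4, -2)

B = (-4, -2)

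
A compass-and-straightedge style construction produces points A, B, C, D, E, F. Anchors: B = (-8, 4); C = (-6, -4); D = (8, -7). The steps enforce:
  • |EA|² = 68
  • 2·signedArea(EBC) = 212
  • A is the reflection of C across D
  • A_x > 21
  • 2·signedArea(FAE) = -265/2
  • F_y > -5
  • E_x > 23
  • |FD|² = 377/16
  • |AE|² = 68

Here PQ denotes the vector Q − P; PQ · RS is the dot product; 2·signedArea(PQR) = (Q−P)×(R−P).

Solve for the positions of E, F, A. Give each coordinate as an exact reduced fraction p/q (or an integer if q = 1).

A = (22, -10)
E = (24, -18)
F = (4, -17/4)

1. A_x = 22  [A is the reflection of C across D]
2. A_y = -10  [A is the reflection of C across D]
   → A = (22, -10)
3. E_x = 24  [line 8·x + 2·y + -156 = 0 ∩ |EA|² = 68]
4. E_y = -18  [line 8·x + 2·y + -156 = 0 ∩ |EA|² = 68]
   → E = (24, -18)
5. F_x = 4  [line 8·x + 2·y + -47/2 = 0 ∩ |FD|² = 377/16]
6. F_y = -17/4  [line 8·x + 2·y + -47/2 = 0 ∩ |FD|² = 377/16]
   → F = (4, -17/4)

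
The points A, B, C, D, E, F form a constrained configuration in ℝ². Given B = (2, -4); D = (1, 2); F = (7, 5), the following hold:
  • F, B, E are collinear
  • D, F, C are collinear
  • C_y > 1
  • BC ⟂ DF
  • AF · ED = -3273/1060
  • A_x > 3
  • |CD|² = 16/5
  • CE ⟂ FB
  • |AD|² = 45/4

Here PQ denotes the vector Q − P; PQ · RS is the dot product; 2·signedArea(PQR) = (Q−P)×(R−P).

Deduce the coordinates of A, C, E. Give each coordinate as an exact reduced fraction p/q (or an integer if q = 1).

1. C_x = -3/5  [D, F, C are collinear ∩ BC ⟂ DF]
2. C_y = 6/5  [D, F, C are collinear ∩ BC ⟂ DF]
   → C = (-3/5, 6/5)
3. E_x = 381/106  [F, B, E are collinear ∩ CE ⟂ FB]
4. E_y = -599/530  [F, B, E are collinear ∩ CE ⟂ FB]
   → E = (381/106, -599/530)
5. A_x = 4  [line 275/106·x + -1659/530·y + 613/1060 = 0 ∩ |AD|² = 45/4]
6. A_y = 7/2  [line 275/106·x + -1659/530·y + 613/1060 = 0 ∩ |AD|² = 45/4]
   → A = (4, 7/2)

A = (4, 7/2)
C = (-3/5, 6/5)
E = (381/106, -599/530)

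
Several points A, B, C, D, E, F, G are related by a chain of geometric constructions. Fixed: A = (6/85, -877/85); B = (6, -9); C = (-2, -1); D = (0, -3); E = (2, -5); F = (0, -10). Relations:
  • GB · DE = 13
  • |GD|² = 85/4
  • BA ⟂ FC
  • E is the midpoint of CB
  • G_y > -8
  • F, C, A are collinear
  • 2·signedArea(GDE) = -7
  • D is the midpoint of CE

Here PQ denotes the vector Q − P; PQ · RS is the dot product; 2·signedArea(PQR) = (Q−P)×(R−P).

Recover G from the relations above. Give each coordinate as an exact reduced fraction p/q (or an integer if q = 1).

1. G_x = 1  [GB · DE = 13 ∩ 2·signedArea(GDE) = -7]
2. G_y = -15/2  [GB · DE = 13 ∩ 2·signedArea(GDE) = -7]
   → G = (1, -15/2)

G = (1, -15/2)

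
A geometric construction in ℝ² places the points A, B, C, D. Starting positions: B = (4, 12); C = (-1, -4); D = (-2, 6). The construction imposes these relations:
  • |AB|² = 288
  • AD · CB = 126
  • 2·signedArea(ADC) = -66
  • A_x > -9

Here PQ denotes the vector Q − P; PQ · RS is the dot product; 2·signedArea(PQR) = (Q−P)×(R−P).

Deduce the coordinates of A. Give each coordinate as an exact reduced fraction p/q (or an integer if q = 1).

1. A_x = -8  [2·signedArea(ADC) = -66 ∩ AD · CB = 126]
2. A_y = 0  [2·signedArea(ADC) = -66 ∩ AD · CB = 126]
   → A = (-8, 0)

A = (-8, 0)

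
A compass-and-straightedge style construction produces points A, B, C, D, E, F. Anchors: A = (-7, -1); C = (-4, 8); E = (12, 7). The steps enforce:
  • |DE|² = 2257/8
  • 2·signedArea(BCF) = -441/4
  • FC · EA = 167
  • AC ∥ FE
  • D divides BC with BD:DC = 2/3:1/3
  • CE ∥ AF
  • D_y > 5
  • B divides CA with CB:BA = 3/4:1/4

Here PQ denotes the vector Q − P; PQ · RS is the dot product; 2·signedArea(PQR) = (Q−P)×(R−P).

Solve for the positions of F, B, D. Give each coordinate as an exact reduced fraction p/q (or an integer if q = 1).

1. F_x = 9  [AC ∥ FE ∩ CE ∥ AF]
2. F_y = -2  [AC ∥ FE ∩ CE ∥ AF]
   → F = (9, -2)
3. B_x = -25/4  [B divides CA with CB:BA = 3/4:1/4]
4. B_y = 5/4  [B divides CA with CB:BA = 3/4:1/4]
   → B = (-25/4, 5/4)
5. D_x = -19/4  [D divides BC with BD:DC = 2/3:1/3]
6. D_y = 23/4  [D divides BC with BD:DC = 2/3:1/3]
   → D = (-19/4, 23/4)

B = (-25/4, 5/4)
D = (-19/4, 23/4)
F = (9, -2)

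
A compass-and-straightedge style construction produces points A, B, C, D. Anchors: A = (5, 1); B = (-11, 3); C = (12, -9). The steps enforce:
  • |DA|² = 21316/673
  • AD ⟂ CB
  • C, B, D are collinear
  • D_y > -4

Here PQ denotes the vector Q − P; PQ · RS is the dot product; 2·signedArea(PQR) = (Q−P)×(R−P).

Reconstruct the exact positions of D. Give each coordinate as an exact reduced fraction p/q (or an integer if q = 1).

1. D_x = 1613/673  [C, B, D are collinear ∩ AD ⟂ CB]
2. D_y = -2685/673  [C, B, D are collinear ∩ AD ⟂ CB]
   → D = (1613/673, -2685/673)

D = (1613/673, -2685/673)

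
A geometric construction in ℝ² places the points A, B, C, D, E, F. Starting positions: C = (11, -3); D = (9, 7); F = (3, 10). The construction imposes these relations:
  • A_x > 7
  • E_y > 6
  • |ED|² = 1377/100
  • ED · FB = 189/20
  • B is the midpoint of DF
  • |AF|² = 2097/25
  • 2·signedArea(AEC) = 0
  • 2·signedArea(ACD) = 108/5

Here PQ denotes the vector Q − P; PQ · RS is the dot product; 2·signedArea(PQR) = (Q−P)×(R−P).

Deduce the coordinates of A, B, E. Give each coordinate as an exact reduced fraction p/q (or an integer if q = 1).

A = (39/5, 11/5)
B = (6, 17/2)
E = (27/5, 61/10)

1. A_x = 39/5  [line -10·x + -2·y + 412/5 = 0 ∩ |AF|² = 2097/25]
2. A_y = 11/5  [line -10·x + -2·y + 412/5 = 0 ∩ |AF|² = 2097/25]
   → A = (39/5, 11/5)
3. B_x = 6  [B is the midpoint of DF]
4. B_y = 17/2  [B is the midpoint of DF]
   → B = (6, 17/2)
5. E_x = 27/5  [2·signedArea(AEC) = 0 ∩ ED · FB = 189/20]
6. E_y = 61/10  [2·signedArea(AEC) = 0 ∩ ED · FB = 189/20]
   → E = (27/5, 61/10)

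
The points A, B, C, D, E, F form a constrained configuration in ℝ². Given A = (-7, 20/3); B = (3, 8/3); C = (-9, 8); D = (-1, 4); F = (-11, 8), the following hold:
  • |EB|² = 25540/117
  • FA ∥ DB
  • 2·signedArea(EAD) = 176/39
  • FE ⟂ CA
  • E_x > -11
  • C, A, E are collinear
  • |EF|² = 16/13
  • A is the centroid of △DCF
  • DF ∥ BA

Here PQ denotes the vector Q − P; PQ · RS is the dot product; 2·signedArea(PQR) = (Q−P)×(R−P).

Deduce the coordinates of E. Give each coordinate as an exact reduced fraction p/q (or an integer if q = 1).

1. E_x = -135/13  [C, A, E are collinear ∩ FE ⟂ CA]
2. E_y = 116/13  [C, A, E are collinear ∩ FE ⟂ CA]
   → E = (-135/13, 116/13)

E = (-135/13, 116/13)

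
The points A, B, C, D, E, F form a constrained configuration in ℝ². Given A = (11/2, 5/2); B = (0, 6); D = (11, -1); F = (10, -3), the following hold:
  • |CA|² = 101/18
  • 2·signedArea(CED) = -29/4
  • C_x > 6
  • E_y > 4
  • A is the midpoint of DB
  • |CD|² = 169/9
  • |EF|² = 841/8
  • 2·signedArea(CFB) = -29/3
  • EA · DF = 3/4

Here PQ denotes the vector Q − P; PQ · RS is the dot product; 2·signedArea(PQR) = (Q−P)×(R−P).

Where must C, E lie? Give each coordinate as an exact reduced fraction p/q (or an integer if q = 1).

1. C_x = 7  [line -9·x + -10·y + 209/3 = 0 ∩ |CA|² = 101/18]
2. C_y = 2/3  [line -9·x + -10·y + 209/3 = 0 ∩ |CA|² = 101/18]
   → C = (7, 2/3)
3. E_x = 11/4  [EA · DF = 3/4 ∩ 2·signedArea(CED) = -29/4]
4. E_y = 17/4  [EA · DF = 3/4 ∩ 2·signedArea(CED) = -29/4]
   → E = (11/4, 17/4)

C = (7, 2/3)
E = (11/4, 17/4)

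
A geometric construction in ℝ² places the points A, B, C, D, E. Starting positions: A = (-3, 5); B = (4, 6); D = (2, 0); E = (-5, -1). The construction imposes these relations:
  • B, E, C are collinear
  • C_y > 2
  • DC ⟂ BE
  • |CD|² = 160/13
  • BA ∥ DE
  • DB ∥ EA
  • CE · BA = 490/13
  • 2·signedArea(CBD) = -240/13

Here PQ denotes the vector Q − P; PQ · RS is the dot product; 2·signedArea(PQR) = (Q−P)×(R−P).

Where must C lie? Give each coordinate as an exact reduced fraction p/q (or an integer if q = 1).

C = (-2/13, 36/13)

1. C_x = -2/13  [B, E, C are collinear ∩ DC ⟂ BE]
2. C_y = 36/13  [B, E, C are collinear ∩ DC ⟂ BE]
   → C = (-2/13, 36/13)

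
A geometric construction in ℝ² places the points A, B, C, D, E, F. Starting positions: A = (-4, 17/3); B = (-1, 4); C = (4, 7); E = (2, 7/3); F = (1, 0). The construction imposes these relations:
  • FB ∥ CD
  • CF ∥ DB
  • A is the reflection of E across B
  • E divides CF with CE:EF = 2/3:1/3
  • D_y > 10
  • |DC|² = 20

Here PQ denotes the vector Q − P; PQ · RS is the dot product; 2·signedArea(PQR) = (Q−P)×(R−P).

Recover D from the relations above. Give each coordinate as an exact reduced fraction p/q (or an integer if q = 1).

D = (2, 11)

1. D_x = 2  [CF ∥ DB ∩ FB ∥ CD]
2. D_y = 11  [CF ∥ DB ∩ FB ∥ CD]
   → D = (2, 11)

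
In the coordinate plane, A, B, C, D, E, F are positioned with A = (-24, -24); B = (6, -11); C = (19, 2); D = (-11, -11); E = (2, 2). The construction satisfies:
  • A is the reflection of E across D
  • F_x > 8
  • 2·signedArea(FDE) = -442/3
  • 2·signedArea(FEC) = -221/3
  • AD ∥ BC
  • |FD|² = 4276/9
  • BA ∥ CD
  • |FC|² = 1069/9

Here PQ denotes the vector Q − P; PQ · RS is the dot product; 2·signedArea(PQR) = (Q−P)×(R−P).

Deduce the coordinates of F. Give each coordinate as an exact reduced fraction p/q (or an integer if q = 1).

1. F_x = 9  [2·signedArea(FDE) = -442/3 ∩ 2·signedArea(FEC) = -221/3]
2. F_y = -7/3  [2·signedArea(FDE) = -442/3 ∩ 2·signedArea(FEC) = -221/3]
   → F = (9, -7/3)

F = (9, -7/3)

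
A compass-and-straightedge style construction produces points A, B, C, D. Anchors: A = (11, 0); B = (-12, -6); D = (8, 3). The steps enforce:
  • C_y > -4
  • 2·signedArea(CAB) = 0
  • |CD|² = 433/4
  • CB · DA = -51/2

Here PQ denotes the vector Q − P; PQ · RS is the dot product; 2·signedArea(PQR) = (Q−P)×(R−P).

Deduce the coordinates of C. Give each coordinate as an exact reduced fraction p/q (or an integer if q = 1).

C = (-1/2, -3)

1. C_x = -1/2  [2·signedArea(CAB) = 0 ∩ CB · DA = -51/2]
2. C_y = -3  [2·signedArea(CAB) = 0 ∩ CB · DA = -51/2]
   → C = (-1/2, -3)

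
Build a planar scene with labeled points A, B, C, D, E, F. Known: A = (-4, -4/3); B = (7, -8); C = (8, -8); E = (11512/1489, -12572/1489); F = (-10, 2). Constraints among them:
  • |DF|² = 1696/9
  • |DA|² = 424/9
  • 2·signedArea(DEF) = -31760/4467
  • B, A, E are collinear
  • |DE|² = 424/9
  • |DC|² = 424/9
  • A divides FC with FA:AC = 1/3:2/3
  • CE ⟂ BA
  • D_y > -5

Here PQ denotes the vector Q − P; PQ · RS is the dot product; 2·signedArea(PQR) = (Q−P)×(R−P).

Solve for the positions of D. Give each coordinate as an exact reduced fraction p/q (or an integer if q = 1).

1. D_x = 2  [line -15550/1489·x + -26402/1489·y + -276328/4467 = 0 ∩ |DC|² = 424/9]
2. D_y = -14/3  [line -15550/1489·x + -26402/1489·y + -276328/4467 = 0 ∩ |DC|² = 424/9]
   → D = (2, -14/3)

D = (2, -14/3)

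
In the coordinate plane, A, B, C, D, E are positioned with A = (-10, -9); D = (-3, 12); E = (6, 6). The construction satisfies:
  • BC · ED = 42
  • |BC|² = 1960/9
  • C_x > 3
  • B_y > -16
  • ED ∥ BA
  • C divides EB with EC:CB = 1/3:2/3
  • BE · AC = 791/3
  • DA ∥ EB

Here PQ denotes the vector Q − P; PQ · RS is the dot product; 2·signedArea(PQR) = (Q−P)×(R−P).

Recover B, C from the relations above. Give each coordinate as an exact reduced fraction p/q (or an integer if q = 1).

1. B_x = -1  [ED ∥ BA ∩ DA ∥ EB]
2. B_y = -15  [ED ∥ BA ∩ DA ∥ EB]
   → B = (-1, -15)
3. C_x = 11/3  [C divides EB with EC:CB = 1/3:2/3]
4. C_y = -1  [C divides EB with EC:CB = 1/3:2/3]
   → C = (11/3, -1)

B = (-1, -15)
C = (11/3, -1)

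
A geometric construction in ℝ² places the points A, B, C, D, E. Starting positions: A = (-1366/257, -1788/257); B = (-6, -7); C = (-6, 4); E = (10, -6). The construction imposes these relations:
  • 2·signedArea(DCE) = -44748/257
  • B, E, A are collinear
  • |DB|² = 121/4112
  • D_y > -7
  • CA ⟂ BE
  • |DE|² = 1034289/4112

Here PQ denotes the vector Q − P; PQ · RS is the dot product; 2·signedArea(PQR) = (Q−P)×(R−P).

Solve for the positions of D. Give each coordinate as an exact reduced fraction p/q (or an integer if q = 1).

D = (-1498/257, -7185/1028)

1. D_x = -1498/257  [line 10·x + 16·y + 43720/257 = 0 ∩ |DE|² = 1034289/4112]
2. D_y = -7185/1028  [line 10·x + 16·y + 43720/257 = 0 ∩ |DE|² = 1034289/4112]
   → D = (-1498/257, -7185/1028)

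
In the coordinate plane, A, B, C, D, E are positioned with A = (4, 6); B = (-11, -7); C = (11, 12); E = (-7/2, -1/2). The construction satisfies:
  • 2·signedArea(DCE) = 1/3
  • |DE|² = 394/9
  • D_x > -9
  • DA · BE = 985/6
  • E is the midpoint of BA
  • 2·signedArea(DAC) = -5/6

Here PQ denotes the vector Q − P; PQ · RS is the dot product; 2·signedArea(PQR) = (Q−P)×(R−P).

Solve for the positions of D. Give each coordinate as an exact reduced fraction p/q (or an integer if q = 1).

1. D_x = -17/2  [2·signedArea(DCE) = 1/3 ∩ 2·signedArea(DAC) = -5/6]
2. D_y = -29/6  [2·signedArea(DCE) = 1/3 ∩ 2·signedArea(DAC) = -5/6]
   → D = (-17/2, -29/6)

D = (-17/2, -29/6)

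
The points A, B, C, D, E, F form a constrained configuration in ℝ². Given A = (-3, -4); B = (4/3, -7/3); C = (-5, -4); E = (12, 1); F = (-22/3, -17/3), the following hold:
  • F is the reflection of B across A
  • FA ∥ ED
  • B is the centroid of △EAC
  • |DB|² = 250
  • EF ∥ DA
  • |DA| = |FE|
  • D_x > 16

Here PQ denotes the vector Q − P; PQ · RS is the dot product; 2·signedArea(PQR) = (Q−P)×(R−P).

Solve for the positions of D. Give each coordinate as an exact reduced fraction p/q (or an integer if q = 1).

1. D_x = 49/3  [EF ∥ DA ∩ FA ∥ ED]
2. D_y = 8/3  [EF ∥ DA ∩ FA ∥ ED]
   → D = (49/3, 8/3)

D = (49/3, 8/3)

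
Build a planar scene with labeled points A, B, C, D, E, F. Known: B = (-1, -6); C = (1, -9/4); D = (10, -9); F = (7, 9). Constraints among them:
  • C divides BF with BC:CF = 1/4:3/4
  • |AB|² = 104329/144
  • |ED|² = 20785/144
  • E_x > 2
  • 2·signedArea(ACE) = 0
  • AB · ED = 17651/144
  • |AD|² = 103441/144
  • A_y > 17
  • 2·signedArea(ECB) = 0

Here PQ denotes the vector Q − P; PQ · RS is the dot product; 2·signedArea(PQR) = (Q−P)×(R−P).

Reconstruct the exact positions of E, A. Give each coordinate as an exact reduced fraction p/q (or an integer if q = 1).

1. E_x = 7/3  [line 15/4·x + -2·y + -33/4 = 0 ∩ |ED|² = 20785/144]
2. E_y = 1/4  [line 15/4·x + -2·y + -33/4 = 0 ∩ |ED|² = 20785/144]
   → E = (7/3, 1/4)
3. A_x = 35/3  [2·signedArea(ACE) = 0 ∩ AB · ED = 17651/144]
4. A_y = 71/4  [2·signedArea(ACE) = 0 ∩ AB · ED = 17651/144]
   → A = (35/3, 71/4)

A = (35/3, 71/4)
E = (7/3, 1/4)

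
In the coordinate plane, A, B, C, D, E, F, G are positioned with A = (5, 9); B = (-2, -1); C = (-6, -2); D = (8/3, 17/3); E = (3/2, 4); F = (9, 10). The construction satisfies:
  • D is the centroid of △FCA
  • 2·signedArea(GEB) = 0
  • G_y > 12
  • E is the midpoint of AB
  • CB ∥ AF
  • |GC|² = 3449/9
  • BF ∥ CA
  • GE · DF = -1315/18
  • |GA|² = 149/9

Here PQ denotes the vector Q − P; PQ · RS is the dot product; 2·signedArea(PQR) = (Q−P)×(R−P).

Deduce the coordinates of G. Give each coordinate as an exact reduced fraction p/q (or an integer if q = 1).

G = (22/3, 37/3)

1. G_x = 22/3  [2·signedArea(GEB) = 0 ∩ GE · DF = -1315/18]
2. G_y = 37/3  [2·signedArea(GEB) = 0 ∩ GE · DF = -1315/18]
   → G = (22/3, 37/3)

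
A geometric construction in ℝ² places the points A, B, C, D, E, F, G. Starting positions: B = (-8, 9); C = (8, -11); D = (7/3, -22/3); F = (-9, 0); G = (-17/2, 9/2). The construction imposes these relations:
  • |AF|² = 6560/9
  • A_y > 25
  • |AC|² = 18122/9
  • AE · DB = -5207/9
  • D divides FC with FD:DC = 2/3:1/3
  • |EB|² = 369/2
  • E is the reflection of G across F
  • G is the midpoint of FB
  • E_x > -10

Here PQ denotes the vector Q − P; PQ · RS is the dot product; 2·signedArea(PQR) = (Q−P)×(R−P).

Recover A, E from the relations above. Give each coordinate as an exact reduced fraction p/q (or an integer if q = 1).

1. E_x = -19/2  [E is the reflection of G across F]
2. E_y = -9/2  [E is the reflection of G across F]
   → E = (-19/2, -9/2)
3. A_x = -55/3  [line 31/3·x + -49/3·y + 5429/9 = 0 ∩ |AF|² = 6560/9]
4. A_y = 76/3  [line 31/3·x + -49/3·y + 5429/9 = 0 ∩ |AF|² = 6560/9]
   → A = (-55/3, 76/3)

A = (-55/3, 76/3)
E = (-19/2, -9/2)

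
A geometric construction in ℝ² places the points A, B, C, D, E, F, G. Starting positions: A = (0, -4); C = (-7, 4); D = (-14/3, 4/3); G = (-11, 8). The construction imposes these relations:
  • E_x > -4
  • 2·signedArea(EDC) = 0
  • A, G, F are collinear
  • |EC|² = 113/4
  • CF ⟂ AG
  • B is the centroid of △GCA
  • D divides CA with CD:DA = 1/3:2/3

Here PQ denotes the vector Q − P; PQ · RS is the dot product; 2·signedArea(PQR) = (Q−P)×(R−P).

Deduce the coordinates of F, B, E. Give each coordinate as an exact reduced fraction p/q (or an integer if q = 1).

1. F_x = -1903/265  [A, G, F are collinear ∩ CF ⟂ AG]
2. F_y = 1016/265  [A, G, F are collinear ∩ CF ⟂ AG]
   → F = (-1903/265, 1016/265)
3. B_x = -6  [B is the centroid of △GCA]
4. B_y = 8/3  [B is the centroid of △GCA]
   → B = (-6, 8/3)
5. E_x = -7/2  [line -8/3·x + -7/3·y + -28/3 = 0 ∩ |EC|² = 113/4]
6. E_y = 0  [line -8/3·x + -7/3·y + -28/3 = 0 ∩ |EC|² = 113/4]
   → E = (-7/2, 0)

B = (-6, 8/3)
E = (-7/2, 0)
F = (-1903/265, 1016/265)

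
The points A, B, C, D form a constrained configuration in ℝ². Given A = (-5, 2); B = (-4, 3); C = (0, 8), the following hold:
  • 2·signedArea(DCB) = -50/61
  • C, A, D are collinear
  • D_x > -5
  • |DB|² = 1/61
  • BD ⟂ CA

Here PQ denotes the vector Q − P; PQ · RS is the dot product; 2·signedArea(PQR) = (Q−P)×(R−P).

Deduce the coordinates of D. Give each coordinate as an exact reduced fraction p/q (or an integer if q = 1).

D = (-250/61, 188/61)

1. D_x = -250/61  [C, A, D are collinear ∩ BD ⟂ CA]
2. D_y = 188/61  [C, A, D are collinear ∩ BD ⟂ CA]
   → D = (-250/61, 188/61)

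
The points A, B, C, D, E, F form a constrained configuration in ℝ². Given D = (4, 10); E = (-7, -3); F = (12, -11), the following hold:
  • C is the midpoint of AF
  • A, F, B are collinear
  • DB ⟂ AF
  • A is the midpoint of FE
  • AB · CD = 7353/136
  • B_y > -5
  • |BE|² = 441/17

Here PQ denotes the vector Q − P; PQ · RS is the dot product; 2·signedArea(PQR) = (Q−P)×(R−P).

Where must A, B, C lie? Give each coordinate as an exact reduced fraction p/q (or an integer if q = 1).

1. A_x = 5/2  [A is the midpoint of FE]
2. A_y = -7  [A is the midpoint of FE]
   → A = (5/2, -7)
3. B_x = -196/85  [A, F, B are collinear ∩ DB ⟂ AF]
4. B_y = -423/85  [A, F, B are collinear ∩ DB ⟂ AF]
   → B = (-196/85, -423/85)
5. C_x = 29/4  [C is the midpoint of AF]
6. C_y = -9  [C is the midpoint of AF]
   → C = (29/4, -9)

A = (5/2, -7)
B = (-196/85, -423/85)
C = (29/4, -9)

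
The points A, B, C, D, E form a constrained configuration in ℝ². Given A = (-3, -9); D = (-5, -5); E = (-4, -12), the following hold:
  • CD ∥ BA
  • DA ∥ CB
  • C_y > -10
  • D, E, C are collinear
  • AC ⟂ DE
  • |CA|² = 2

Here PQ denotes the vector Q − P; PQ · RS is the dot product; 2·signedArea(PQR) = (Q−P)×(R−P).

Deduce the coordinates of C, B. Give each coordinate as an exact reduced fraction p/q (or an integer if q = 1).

B = (-12/5, -66/5)
C = (-22/5, -46/5)

1. C_x = -22/5  [D, E, C are collinear ∩ AC ⟂ DE]
2. C_y = -46/5  [D, E, C are collinear ∩ AC ⟂ DE]
   → C = (-22/5, -46/5)
3. B_x = -12/5  [CD ∥ BA ∩ DA ∥ CB]
4. B_y = -66/5  [CD ∥ BA ∩ DA ∥ CB]
   → B = (-12/5, -66/5)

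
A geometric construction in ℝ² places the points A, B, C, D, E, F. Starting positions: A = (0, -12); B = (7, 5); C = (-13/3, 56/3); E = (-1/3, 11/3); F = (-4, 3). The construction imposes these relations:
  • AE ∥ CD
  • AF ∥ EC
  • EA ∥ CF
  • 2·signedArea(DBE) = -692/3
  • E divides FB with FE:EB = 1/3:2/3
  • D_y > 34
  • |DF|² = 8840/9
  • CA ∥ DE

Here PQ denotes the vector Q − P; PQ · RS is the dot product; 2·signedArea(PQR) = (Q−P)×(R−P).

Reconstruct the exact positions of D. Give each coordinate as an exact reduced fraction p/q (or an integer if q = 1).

D = (-14/3, 103/3)

1. D_x = -14/3  [CA ∥ DE ∩ AE ∥ CD]
2. D_y = 103/3  [CA ∥ DE ∩ AE ∥ CD]
   → D = (-14/3, 103/3)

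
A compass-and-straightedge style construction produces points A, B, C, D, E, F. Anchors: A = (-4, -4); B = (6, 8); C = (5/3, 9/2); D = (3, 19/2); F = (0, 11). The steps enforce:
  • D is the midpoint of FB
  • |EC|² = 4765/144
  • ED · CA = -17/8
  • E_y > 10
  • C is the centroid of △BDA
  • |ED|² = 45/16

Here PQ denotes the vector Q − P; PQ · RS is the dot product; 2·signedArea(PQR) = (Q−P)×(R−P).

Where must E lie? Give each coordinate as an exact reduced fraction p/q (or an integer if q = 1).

1. E_x = 3/2  [line 17/3·x + 17/2·y + -765/8 = 0 ∩ |ED|² = 45/16]
2. E_y = 41/4  [line 17/3·x + 17/2·y + -765/8 = 0 ∩ |ED|² = 45/16]
   → E = (3/2, 41/4)

E = (3/2, 41/4)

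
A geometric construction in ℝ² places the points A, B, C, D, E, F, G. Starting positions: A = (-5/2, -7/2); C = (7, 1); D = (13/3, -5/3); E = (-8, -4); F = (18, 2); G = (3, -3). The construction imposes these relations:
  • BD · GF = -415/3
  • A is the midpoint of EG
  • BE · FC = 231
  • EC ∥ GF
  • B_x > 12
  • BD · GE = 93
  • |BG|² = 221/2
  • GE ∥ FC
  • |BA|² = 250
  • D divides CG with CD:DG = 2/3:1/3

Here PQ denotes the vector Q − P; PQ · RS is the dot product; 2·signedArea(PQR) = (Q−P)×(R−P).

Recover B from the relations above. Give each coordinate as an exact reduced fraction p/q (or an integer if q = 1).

B = (25/2, 3/2)

1. B_x = 25/2  [BD · GF = -415/3 ∩ BD · GE = 93]
2. B_y = 3/2  [BD · GF = -415/3 ∩ BD · GE = 93]
   → B = (25/2, 3/2)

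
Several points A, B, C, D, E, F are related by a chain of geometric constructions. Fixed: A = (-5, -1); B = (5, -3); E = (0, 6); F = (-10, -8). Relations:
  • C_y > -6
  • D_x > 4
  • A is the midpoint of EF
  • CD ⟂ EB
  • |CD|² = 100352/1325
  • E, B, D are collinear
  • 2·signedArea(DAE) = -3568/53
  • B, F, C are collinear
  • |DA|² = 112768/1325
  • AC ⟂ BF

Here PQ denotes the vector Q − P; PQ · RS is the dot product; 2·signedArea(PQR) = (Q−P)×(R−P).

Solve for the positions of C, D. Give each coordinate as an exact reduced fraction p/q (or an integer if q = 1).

C = (-17/5, -29/5)
D = (223/53, -417/265)

1. C_x = -17/5  [B, F, C are collinear ∩ AC ⟂ BF]
2. C_y = -29/5  [B, F, C are collinear ∩ AC ⟂ BF]
   → C = (-17/5, -29/5)
3. D_x = 223/53  [E, B, D are collinear ∩ CD ⟂ EB]
4. D_y = -417/265  [E, B, D are collinear ∩ CD ⟂ EB]
   → D = (223/53, -417/265)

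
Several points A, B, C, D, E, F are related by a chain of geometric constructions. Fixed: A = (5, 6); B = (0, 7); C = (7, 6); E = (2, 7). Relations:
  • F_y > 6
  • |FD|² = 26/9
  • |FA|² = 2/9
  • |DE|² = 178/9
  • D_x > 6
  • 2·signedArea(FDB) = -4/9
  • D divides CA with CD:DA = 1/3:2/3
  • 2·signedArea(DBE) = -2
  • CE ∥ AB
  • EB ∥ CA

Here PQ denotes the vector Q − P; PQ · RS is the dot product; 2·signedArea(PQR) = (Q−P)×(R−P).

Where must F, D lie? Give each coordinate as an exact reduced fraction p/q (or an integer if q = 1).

D = (19/3, 6)
F = (14/3, 19/3)

1. D_x = 19/3  [D divides CA with CD:DA = 1/3:2/3]
2. D_y = 6  [D divides CA with CD:DA = 1/3:2/3]
   → D = (19/3, 6)
3. F_x = 14/3  [line -1·x + -19/3·y + 403/9 = 0 ∩ |FD|² = 26/9]
4. F_y = 19/3  [line -1·x + -19/3·y + 403/9 = 0 ∩ |FD|² = 26/9]
   → F = (14/3, 19/3)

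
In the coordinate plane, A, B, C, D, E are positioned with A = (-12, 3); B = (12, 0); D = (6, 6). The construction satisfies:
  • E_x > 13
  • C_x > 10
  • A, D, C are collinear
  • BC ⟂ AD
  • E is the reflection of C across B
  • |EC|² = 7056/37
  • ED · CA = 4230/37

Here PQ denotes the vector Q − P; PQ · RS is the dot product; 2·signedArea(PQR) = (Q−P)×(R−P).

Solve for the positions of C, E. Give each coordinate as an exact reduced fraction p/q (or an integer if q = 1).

C = (402/37, 252/37)
E = (486/37, -252/37)

1. C_x = 402/37  [A, D, C are collinear ∩ BC ⟂ AD]
2. C_y = 252/37  [A, D, C are collinear ∩ BC ⟂ AD]
   → C = (402/37, 252/37)
3. E_x = 486/37  [E is the reflection of C across B]
4. E_y = -252/37  [E is the reflection of C across B]
   → E = (486/37, -252/37)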